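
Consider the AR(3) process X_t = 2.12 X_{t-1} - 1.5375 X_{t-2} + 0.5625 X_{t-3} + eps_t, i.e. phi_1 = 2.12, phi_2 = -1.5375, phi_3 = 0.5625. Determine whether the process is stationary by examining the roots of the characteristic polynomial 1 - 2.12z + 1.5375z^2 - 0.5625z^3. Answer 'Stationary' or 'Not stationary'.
\text{Not stationary}

The AR(p) characteristic polynomial is P(z) = 1 - 2.12z + 1.5375z^2 - 0.5625z^3.
Stationarity requires all roots to lie outside the unit circle, i.e. |z| > 1 for every root.
Degree 3: look for a simple real root z0 first, then factor out (1 - z/z0) and solve the remaining quadratic.
Testing z0 = 0.8: P(0.8) = 1 + (-2.12)(0.8) + (1.5375)(0.8)^2 + (-0.5625)(0.8)^3
  = 1 + (-1.696) + (0.984) + (-0.288) = 0.  So z_0 = 0.8 is a root, |z_0| = 0.8.
Divide out the factor (1 - 1.25 z) = (1 - z/z0) (since 1/z0 = 1.25):
  P(z) = (1 - 1.25 z)(1 + (-0.87) z + (0.45) z^2)
  [check: z-coef -0.87 - (1.25) = -2.12; z^2-coef 0.45 - (1.25)(-0.87) = 1.5375; z^3-coef -(1.25)(0.45) = -0.5625.]
Remaining roots from the quadratic factor 1 + (-0.87) z + (0.45) z^2:
  Set 1 + (-0.87) z + (0.45) z^2 = 0, i.e. a z^2 + b z + c = 0 with a = 0.45, b = -0.87, c = 1.
  Discriminant D = b^2 - 4ac = (-0.87)^2 - 4*(0.45)*1 = 0.7569 - (1.8) = -1.0431.
  D < 0, so the roots are the complex-conjugate pair z = (-b +/- i sqrt(-D)) / (2a) = 0.9667 +/- 1.1348i.
  For a conjugate pair |z|^2 = z * conj(z) = (product of roots) = c/a = 1/(0.45) = 2.222222, so |z| = sqrt(2.222222) = 1.4907 for both roots.
Moduli of all roots: 0.8000, 1.4907, 1.4907.
All moduli strictly greater than 1? No.
Verdict: Not stationary.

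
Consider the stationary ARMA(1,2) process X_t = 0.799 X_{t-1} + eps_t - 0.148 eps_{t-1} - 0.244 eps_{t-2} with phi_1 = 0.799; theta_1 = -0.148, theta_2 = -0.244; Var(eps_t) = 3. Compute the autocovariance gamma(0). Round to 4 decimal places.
\gamma(0) = 4.9041

Multiply the model equation by X_{t-k} and take expectations. With theta_0 = psi_0 = 1 and psi_j the MA(infinity) weights, this gives
  gamma(k) - sum_i phi_i gamma(k-i) = c_k,
  c_k = sigma^2 * sum_{j=k..q} theta_j psi_{j-k}   (c_k = 0 for k > q),
using gamma(-m) = gamma(m).
psi-weights needed (psi_j = theta_j + sum_i phi_i psi_{j-i}):
  psi_1 = theta_1 + phi_1 = -0.148 + (0.799) = 0.651
  psi_2 = theta_2 + phi_1 psi_1 = -0.244 + (0.799)(0.651) = 0.276149
Right-hand sides:
  c_0 = sigma^2 (1 + theta_1 psi_1 + theta_2 psi_2) = 3 * (1 + (-0.148)(0.651) + (-0.244)(0.276149)) = 3 * 0.836272 = 2.508815
  c_1 = sigma^2 (theta_1 + theta_2 psi_1) = 3 * (-0.148 + (-0.244)(0.651)) = -0.920532
  c_2 = sigma^2 theta_2 = 3 * (-0.244) = -0.732
Equations for k = 0 and k = 1 (AR order 1):
  gamma(0) = phi_1 gamma(1) + c_0
  gamma(1) = phi_1 gamma(0) + c_1
Substituting the second into the first: gamma(0) (1 - phi_1^2) = c_0 + phi_1 c_1, so
  gamma(0) = (c_0 + phi_1 c_1) / (1 - phi_1^2) = (2.508815 + (0.799)(-0.920532)) / (1 - (0.799)^2) = 1.77331 / 0.361599 = 4.904078.
Therefore gamma(0) = 4.9041 (to 4 decimal places).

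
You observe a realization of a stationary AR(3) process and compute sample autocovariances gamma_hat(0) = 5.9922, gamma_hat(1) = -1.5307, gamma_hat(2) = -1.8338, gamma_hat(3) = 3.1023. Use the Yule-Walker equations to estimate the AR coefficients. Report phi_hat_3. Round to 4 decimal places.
\hat\phi_{3} = 0.3900

The Yule-Walker equations for an AR(p) process read, in matrix form,
  Gamma_p phi = r_p,   with   (Gamma_p)_{ij} = gamma(|i - j|),
                       (r_p)_i = gamma(i),   i,j = 1..p.
Substitute the sample gammas (Toeplitz matrix and right-hand side of size 3):
  Gamma_p = [[5.9922, -1.5307, -1.8338], [-1.5307, 5.9922, -1.5307], [-1.8338, -1.5307, 5.9922]]
  r_p     = [-1.5307, -1.8338, 3.1023]
Written out (R1..R3):
  (R1) 5.9922 phi_1 - 1.5307 phi_2 - 1.8338 phi_3 = -1.5307
  (R2) -1.5307 phi_1 + 5.9922 phi_2 - 1.5307 phi_3 = -1.8338
  (R3) -1.8338 phi_1 - 1.5307 phi_2 + 5.9922 phi_3 = 3.1023
Gaussian elimination:
  R2 <- R2 - (-1.5307/5.9922) R1 = R2 - (-0.255449) R1:  5.601185 phi_2 - 1.999142 phi_3 = -2.224815
  R3 <- R3 - (-1.8338/5.9922) R1 = R3 - (-0.306031) R1:  -1.999142 phi_2 + 5.431 phi_3 = 2.633858
  R3 <- R3 - (-1.999142/5.601185) R2 = R3 - (-0.356914) R2:  4.717478 phi_3 = 1.83979
Back-substitution:
  phi_hat_3 = 1.83979 / 4.717478 = 0.389994
  phi_hat_2 = (-2.224815 - (-1.999142)(0.389994)) / 5.601185 = -0.25801
  phi_hat_1 = (-1.5307 - (-1.5307)(-0.25801) - (-1.8338)(0.389994)) / 5.9922 = -0.202007
So phi_hat = [-0.2020, -0.2580, 0.3900].
Therefore phi_hat_3 = 0.3900.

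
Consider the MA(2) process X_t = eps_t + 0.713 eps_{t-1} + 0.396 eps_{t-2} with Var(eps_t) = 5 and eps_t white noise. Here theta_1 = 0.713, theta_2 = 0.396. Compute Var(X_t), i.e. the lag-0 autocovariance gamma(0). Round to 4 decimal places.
\gamma(0) = 8.3259

For an MA(q) process X_t = eps_t + sum_i theta_i eps_{t-i} with
Var(eps_t) = sigma^2, the variance is
  gamma(0) = sigma^2 * (1 + sum_i theta_i^2).
  sum_i theta_i^2 = (0.713)^2 + (0.396)^2 = 0.508369 + 0.156816 = 0.665185.
  gamma(0) = 5 * (1 + 0.665185) = 5 * 1.665185 = 8.325925, which rounds to 8.3259.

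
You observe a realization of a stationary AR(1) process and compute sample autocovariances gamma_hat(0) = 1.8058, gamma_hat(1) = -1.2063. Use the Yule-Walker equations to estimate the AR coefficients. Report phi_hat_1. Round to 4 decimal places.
\hat\phi_{1} = -0.6680

The Yule-Walker equations for an AR(p) process read, in matrix form,
  Gamma_p phi = r_p,   with   (Gamma_p)_{ij} = gamma(|i - j|),
                       (r_p)_i = gamma(i),   i,j = 1..p.
Substitute the sample gammas (Toeplitz matrix and right-hand side of size 1):
  Gamma_p = [[1.8058]]
  r_p     = [-1.2063]
With p = 1 this is the single equation gamma(0) phi_1 = gamma(1):
  phi_hat_1 = gamma(1) / gamma(0) = -1.2063 / 1.8058 = -0.6680.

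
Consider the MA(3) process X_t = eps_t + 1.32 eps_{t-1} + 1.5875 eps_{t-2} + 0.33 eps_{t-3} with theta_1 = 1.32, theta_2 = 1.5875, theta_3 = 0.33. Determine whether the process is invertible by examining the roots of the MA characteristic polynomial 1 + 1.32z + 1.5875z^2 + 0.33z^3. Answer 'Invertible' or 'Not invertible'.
\text{Not invertible}

The MA(q) characteristic polynomial is P(z) = 1 + 1.32z + 1.5875z^2 + 0.33z^3.
Invertibility requires all roots to lie outside the unit circle, i.e. |z| > 1 for every root.
Degree 3: look for a simple real root z0 first, then factor out (1 - z/z0) and solve the remaining quadratic.
Testing z0 = -4: P(-4) = 1 + (1.32)(-4) + (1.5875)(-4)^2 + (0.33)(-4)^3
  = 1 + (-5.28) + (25.4) + (-21.12) = 0.  So z_0 = -4 is a root, |z_0| = 4.
Divide out the factor (1 + 0.25 z) = (1 - z/z0) (since 1/z0 = -0.25):
  P(z) = (1 + 0.25 z)(1 + (1.07) z + (1.32) z^2)
  [check: z-coef 1.07 - (-0.25) = 1.32; z^2-coef 1.32 - (-0.25)(1.07) = 1.5875; z^3-coef -(-0.25)(1.32) = 0.33.]
Remaining roots from the quadratic factor 1 + (1.07) z + (1.32) z^2:
  Set 1 + (1.07) z + (1.32) z^2 = 0, i.e. a z^2 + b z + c = 0 with a = 1.32, b = 1.07, c = 1.
  Discriminant D = b^2 - 4ac = (1.07)^2 - 4*(1.32)*1 = 1.1449 - (5.28) = -4.1351.
  D < 0, so the roots are the complex-conjugate pair z = (-b +/- i sqrt(-D)) / (2a) = -0.4053 +/- 0.7703i.
  For a conjugate pair |z|^2 = z * conj(z) = (product of roots) = c/a = 1/(1.32) = 0.757576, so |z| = sqrt(0.757576) = 0.8704 for both roots.
Moduli of all roots: 4.0000, 0.8704, 0.8704.
All moduli strictly greater than 1? No.
Verdict: Not invertible.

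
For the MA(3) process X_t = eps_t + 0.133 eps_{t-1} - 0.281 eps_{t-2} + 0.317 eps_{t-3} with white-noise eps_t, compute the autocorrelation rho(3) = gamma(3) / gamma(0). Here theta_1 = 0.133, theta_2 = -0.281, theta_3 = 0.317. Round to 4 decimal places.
\rho(3) = 0.2648

For an MA(q) process with theta_0 = 1, the autocovariance is
  gamma(k) = sigma^2 * sum_{i=0..q-k} theta_i * theta_{i+k},
and rho(k) = gamma(k) / gamma(0). Sigma^2 cancels.
  numerator   = (1)*(0.317) = 0.317.
  denominator = (1)^2 + (0.133)^2 + (-0.281)^2 + (0.317)^2 = 1.197139.
  rho(3) = 0.317 / 1.197139 = 0.2648.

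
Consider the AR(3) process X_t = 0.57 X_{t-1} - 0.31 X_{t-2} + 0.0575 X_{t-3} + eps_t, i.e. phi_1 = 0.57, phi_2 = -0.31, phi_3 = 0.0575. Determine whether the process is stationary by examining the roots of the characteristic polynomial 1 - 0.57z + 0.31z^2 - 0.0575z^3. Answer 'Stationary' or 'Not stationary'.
\text{Stationary}

The AR(p) characteristic polynomial is P(z) = 1 - 0.57z + 0.31z^2 - 0.0575z^3.
Stationarity requires all roots to lie outside the unit circle, i.e. |z| > 1 for every root.
Degree 3: look for a simple real root z0 first, then factor out (1 - z/z0) and solve the remaining quadratic.
Testing z0 = 4: P(4) = 1 + (-0.57)(4) + (0.31)(4)^2 + (-0.0575)(4)^3
  = 1 + (-2.28) + (4.96) + (-3.68) = 0.  So z_0 = 4 is a root, |z_0| = 4.
Divide out the factor (1 - 0.25 z) = (1 - z/z0) (since 1/z0 = 0.25):
  P(z) = (1 - 0.25 z)(1 + (-0.32) z + (0.23) z^2)
  [check: z-coef -0.32 - (0.25) = -0.57; z^2-coef 0.23 - (0.25)(-0.32) = 0.31; z^3-coef -(0.25)(0.23) = -0.0575.]
Remaining roots from the quadratic factor 1 + (-0.32) z + (0.23) z^2:
  Set 1 + (-0.32) z + (0.23) z^2 = 0, i.e. a z^2 + b z + c = 0 with a = 0.23, b = -0.32, c = 1.
  Discriminant D = b^2 - 4ac = (-0.32)^2 - 4*(0.23)*1 = 0.1024 - (0.92) = -0.8176.
  D < 0, so the roots are the complex-conjugate pair z = (-b +/- i sqrt(-D)) / (2a) = 0.6957 +/- 1.9657i.
  For a conjugate pair |z|^2 = z * conj(z) = (product of roots) = c/a = 1/(0.23) = 4.347826, so |z| = sqrt(4.347826) = 2.0851 for both roots.
Moduli of all roots: 4.0000, 2.0851, 2.0851.
All moduli strictly greater than 1? Yes.
Verdict: Stationary.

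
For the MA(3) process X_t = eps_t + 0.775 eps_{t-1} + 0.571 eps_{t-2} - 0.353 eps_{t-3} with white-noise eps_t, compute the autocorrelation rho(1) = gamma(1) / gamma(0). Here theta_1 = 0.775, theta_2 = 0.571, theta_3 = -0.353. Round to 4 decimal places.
\rho(1) = 0.4953

For an MA(q) process with theta_0 = 1, the autocovariance is
  gamma(k) = sigma^2 * sum_{i=0..q-k} theta_i * theta_{i+k},
and rho(k) = gamma(k) / gamma(0). Sigma^2 cancels.
  numerator   = (1)*(0.775) + (0.775)*(0.571) + (0.571)*(-0.353) = 1.015962.
  denominator = (1)^2 + (0.775)^2 + (0.571)^2 + (-0.353)^2 = 2.051275.
  rho(1) = 1.015962 / 2.051275 = 0.4953.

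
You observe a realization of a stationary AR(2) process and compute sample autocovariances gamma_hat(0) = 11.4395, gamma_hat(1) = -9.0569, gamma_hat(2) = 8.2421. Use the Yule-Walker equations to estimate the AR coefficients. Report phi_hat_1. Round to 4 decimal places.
\hat\phi_{1} = -0.5930

The Yule-Walker equations for an AR(p) process read, in matrix form,
  Gamma_p phi = r_p,   with   (Gamma_p)_{ij} = gamma(|i - j|),
                       (r_p)_i = gamma(i),   i,j = 1..p.
Substitute the sample gammas (Toeplitz matrix and right-hand side of size 2):
  Gamma_p = [[11.4395, -9.0569], [-9.0569, 11.4395]]
  r_p     = [-9.0569, 8.2421]
Written out:
  11.4395 phi_1 - 9.0569 phi_2 = -9.0569
  -9.0569 phi_1 + 11.4395 phi_2 = 8.2421
Solve by Cramer's rule:
  det = gamma(0)^2 - gamma(1)^2 = (11.4395)^2 - (-9.0569)^2 = 130.86216025 - 82.02743761 = 48.83472264
  phi_hat_1 = [gamma(1) gamma(0) - gamma(1) gamma(2)] / det = [(-9.0569)(11.4395) - (-9.0569)(8.2421)] / 48.83472264 = -28.95853206 / 48.83472264 = -0.593
  phi_hat_2 = [gamma(0) gamma(2) - gamma(1)^2] / det = [(11.4395)(8.2421) - (-9.0569)^2] / 48.83472264 = 12.25806534 / 48.83472264 = 0.251
So phi_hat = [-0.5930, 0.2510].
Therefore phi_hat_1 = -0.5930.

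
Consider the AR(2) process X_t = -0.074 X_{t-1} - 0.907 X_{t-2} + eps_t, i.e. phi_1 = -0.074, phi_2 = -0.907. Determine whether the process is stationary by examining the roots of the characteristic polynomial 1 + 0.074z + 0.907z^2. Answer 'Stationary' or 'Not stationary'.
\text{Stationary}

The AR(p) characteristic polynomial is P(z) = 1 + 0.074z + 0.907z^2.
Stationarity requires all roots to lie outside the unit circle, i.e. |z| > 1 for every root.
Set 1 + (0.074) z + (0.907) z^2 = 0, i.e. a z^2 + b z + c = 0 with a = 0.907, b = 0.074, c = 1.
Discriminant D = b^2 - 4ac = (0.074)^2 - 4*(0.907)*1 = 0.005476 - (3.628) = -3.622524.
D < 0, so the roots are the complex-conjugate pair z = (-b +/- i sqrt(-D)) / (2a) = -0.0408 +/- 1.0492i.
For a conjugate pair |z|^2 = z * conj(z) = (product of roots) = c/a = 1/(0.907) = 1.102536, so |z| = sqrt(1.102536) = 1.05 for both roots.
Moduli of all roots: 1.0500, 1.0500.
All moduli strictly greater than 1? Yes.
Verdict: Stationary.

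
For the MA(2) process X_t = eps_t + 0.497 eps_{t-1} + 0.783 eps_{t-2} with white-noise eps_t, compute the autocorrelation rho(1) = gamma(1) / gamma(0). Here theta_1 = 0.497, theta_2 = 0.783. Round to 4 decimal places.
\rho(1) = 0.4764

For an MA(q) process with theta_0 = 1, the autocovariance is
  gamma(k) = sigma^2 * sum_{i=0..q-k} theta_i * theta_{i+k},
and rho(k) = gamma(k) / gamma(0). Sigma^2 cancels.
  numerator   = (1)*(0.497) + (0.497)*(0.783) = 0.886151.
  denominator = (1)^2 + (0.497)^2 + (0.783)^2 = 1.860098.
  rho(1) = 0.886151 / 1.860098 = 0.4764.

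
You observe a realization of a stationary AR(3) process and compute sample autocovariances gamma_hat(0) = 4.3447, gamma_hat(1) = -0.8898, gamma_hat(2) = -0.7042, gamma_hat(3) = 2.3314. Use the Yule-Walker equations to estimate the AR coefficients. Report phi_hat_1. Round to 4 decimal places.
\hat\phi_{1} = -0.1430

The Yule-Walker equations for an AR(p) process read, in matrix form,
  Gamma_p phi = r_p,   with   (Gamma_p)_{ij} = gamma(|i - j|),
                       (r_p)_i = gamma(i),   i,j = 1..p.
Substitute the sample gammas (Toeplitz matrix and right-hand side of size 3):
  Gamma_p = [[4.3447, -0.8898, -0.7042], [-0.8898, 4.3447, -0.8898], [-0.7042, -0.8898, 4.3447]]
  r_p     = [-0.8898, -0.7042, 2.3314]
Written out (R1..R3):
  (R1) 4.3447 phi_1 - 0.8898 phi_2 - 0.7042 phi_3 = -0.8898
  (R2) -0.8898 phi_1 + 4.3447 phi_2 - 0.8898 phi_3 = -0.7042
  (R3) -0.7042 phi_1 - 0.8898 phi_2 + 4.3447 phi_3 = 2.3314
Gaussian elimination:
  R2 <- R2 - (-0.8898/4.3447) R1 = R2 - (-0.204801) R1:  4.162468 phi_2 - 1.034021 phi_3 = -0.886432
  R3 <- R3 - (-0.7042/4.3447) R1 = R3 - (-0.162083) R1:  -1.034021 phi_2 + 4.230561 phi_3 = 2.187179
  R3 <- R3 - (-1.034021/4.162468) R2 = R3 - (-0.248415) R2:  3.973695 phi_3 = 1.966976
Back-substitution:
  phi_hat_3 = 1.966976 / 3.973695 = 0.494999
  phi_hat_2 = (-0.886432 - (-1.034021)(0.494999)) / 4.162468 = -0.089993
  phi_hat_1 = (-0.8898 - (-0.8898)(-0.089993) - (-0.7042)(0.494999)) / 4.3447 = -0.143001
So phi_hat = [-0.1430, -0.0900, 0.4950].
Therefore phi_hat_1 = -0.1430.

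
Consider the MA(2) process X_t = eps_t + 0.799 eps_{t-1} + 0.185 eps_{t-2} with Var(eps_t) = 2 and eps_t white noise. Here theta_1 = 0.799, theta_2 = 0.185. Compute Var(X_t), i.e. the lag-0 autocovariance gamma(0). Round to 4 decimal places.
\gamma(0) = 3.3453

For an MA(q) process X_t = eps_t + sum_i theta_i eps_{t-i} with
Var(eps_t) = sigma^2, the variance is
  gamma(0) = sigma^2 * (1 + sum_i theta_i^2).
  sum_i theta_i^2 = (0.799)^2 + (0.185)^2 = 0.638401 + 0.034225 = 0.672626.
  gamma(0) = 2 * (1 + 0.672626) = 2 * 1.672626 = 3.345252, which rounds to 3.3453.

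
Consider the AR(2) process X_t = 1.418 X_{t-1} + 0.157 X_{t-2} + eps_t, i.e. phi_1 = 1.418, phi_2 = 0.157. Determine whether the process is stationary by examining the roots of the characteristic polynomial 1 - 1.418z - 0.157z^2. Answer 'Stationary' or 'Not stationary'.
\text{Not stationary}

The AR(p) characteristic polynomial is P(z) = 1 - 1.418z - 0.157z^2.
Stationarity requires all roots to lie outside the unit circle, i.e. |z| > 1 for every root.
Set 1 + (-1.418) z + (-0.157) z^2 = 0, i.e. a z^2 + b z + c = 0 with a = -0.157, b = -1.418, c = 1.
Discriminant D = b^2 - 4ac = (-1.418)^2 - 4*(-0.157)*1 = 2.010724 - (-0.628) = 2.638724.
D >= 0, so the roots are real: z = (-b +/- sqrt(D)) / (2a) = (1.418 +/- 1.624415) / (-0.314).
  z_1 = (1.418 + 1.624415) / (-0.314) = -9.6892,   |z_1| = 9.6892.
  z_2 = (1.418 - 1.624415) / (-0.314) = 0.6574,   |z_2| = 0.6574.
Moduli of all roots: 9.6892, 0.6574.
All moduli strictly greater than 1? No.
Verdict: Not stationary.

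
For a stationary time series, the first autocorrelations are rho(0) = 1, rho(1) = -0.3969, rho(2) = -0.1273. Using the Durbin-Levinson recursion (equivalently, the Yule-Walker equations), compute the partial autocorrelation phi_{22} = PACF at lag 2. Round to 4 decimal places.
\phi_{22} = -0.3381

The PACF at lag k is phi_{kk}, the last component of the solution
to the Yule-Walker system G_k phi = r_k where
  (G_k)_{ij} = rho(|i - j|), (r_k)_i = rho(i), i,j = 1..k.
Equivalently, Durbin-Levinson gives phi_{kk} iteratively:
  phi_{11} = rho(1)
  phi_{kk} = [rho(k) - sum_{j=1..k-1} phi_{k-1,j} rho(k-j)]
            / [1 - sum_{j=1..k-1} phi_{k-1,j} rho(j)],
  phi_{k,j} = phi_{k-1,j} - phi_{kk} phi_{k-1,k-j},  j = 1..k-1.
Step k = 1:
  phi_11 = rho(1) = -0.3969.
Step k = 2:
  phi_22 = [rho(2) - phi_11 rho(1)] / [1 - phi_11 rho(1)] = [-0.1273 - (-0.3969)(-0.3969)] / [1 - (-0.3969)(-0.3969)]
         = -0.28482961 / 0.84247039 = -0.3381.
Therefore phi_{22} = -0.3381.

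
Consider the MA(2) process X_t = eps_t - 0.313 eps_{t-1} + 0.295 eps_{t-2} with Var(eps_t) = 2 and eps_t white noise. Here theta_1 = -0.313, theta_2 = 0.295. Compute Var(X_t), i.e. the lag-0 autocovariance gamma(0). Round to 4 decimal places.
\gamma(0) = 2.3700

For an MA(q) process X_t = eps_t + sum_i theta_i eps_{t-i} with
Var(eps_t) = sigma^2, the variance is
  gamma(0) = sigma^2 * (1 + sum_i theta_i^2).
  sum_i theta_i^2 = (-0.313)^2 + (0.295)^2 = 0.097969 + 0.087025 = 0.184994.
  gamma(0) = 2 * (1 + 0.184994) = 2 * 1.184994 = 2.369988, which rounds to 2.3700.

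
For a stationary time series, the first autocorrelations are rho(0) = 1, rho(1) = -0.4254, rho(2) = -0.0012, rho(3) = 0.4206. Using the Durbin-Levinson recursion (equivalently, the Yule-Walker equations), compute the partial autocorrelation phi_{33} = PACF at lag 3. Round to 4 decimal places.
\phi_{33} = 0.4179

The PACF at lag k is phi_{kk}, the last component of the solution
to the Yule-Walker system G_k phi = r_k where
  (G_k)_{ij} = rho(|i - j|), (r_k)_i = rho(i), i,j = 1..k.
Equivalently, Durbin-Levinson gives phi_{kk} iteratively:
  phi_{11} = rho(1)
  phi_{kk} = [rho(k) - sum_{j=1..k-1} phi_{k-1,j} rho(k-j)]
            / [1 - sum_{j=1..k-1} phi_{k-1,j} rho(j)],
  phi_{k,j} = phi_{k-1,j} - phi_{kk} phi_{k-1,k-j},  j = 1..k-1.
Step k = 1:
  phi_11 = rho(1) = -0.4254.
Step k = 2:
  phi_22 = [rho(2) - phi_11 rho(1)] / [1 - phi_11 rho(1)] = [-0.0012 - (-0.4254)(-0.4254)] / [1 - (-0.4254)(-0.4254)]
         = -0.18216516 / 0.81903484 = -0.222414.
  Update: phi_21 = phi_11 - phi_22 phi_11 = -0.4254 - (-0.222414)(-0.4254) = -0.520015.
Step k = 3:
  phi_33 = [rho(3) - phi_21 rho(2) - phi_22 rho(1)] / [1 - phi_21 rho(1) - phi_22 rho(2)]
    numerator   = 0.4206 - (-0.520015)(-0.0012) - (-0.222414)(-0.4254) = 0.32536089
    denominator = 1 - (-0.520015)(-0.4254) - (-0.222414)(-0.0012) = 0.77851868
  phi_33 = 0.32536089 / 0.77851868 = 0.4179.
Therefore phi_{33} = 0.4179.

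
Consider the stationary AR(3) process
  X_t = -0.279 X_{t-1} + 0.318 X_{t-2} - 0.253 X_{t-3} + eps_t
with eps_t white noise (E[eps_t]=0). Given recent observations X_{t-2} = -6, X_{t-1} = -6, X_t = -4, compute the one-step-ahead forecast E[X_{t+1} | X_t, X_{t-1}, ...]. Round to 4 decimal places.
E[X_{t+1} \mid \mathcal F_t] = 0.7260

For an AR(p) model X_t = c + sum_i phi_i X_{t-i} + eps_t, the
one-step-ahead conditional mean is
  E[X_{t+1} | X_t, ...] = c + sum_i phi_i X_{t+1-i}.
Substitute known values:
  E[X_{t+1} | ...] = (-0.279) * (-4) + (0.318) * (-6) + (-0.253) * (-6)
                   = 0.7260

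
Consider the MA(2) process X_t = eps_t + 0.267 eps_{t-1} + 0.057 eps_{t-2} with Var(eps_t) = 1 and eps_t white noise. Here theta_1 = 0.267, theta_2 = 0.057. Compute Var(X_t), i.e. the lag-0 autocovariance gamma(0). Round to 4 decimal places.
\gamma(0) = 1.0745

For an MA(q) process X_t = eps_t + sum_i theta_i eps_{t-i} with
Var(eps_t) = sigma^2, the variance is
  gamma(0) = sigma^2 * (1 + sum_i theta_i^2).
  sum_i theta_i^2 = (0.267)^2 + (0.057)^2 = 0.071289 + 0.003249 = 0.074538.
  gamma(0) = 1 * (1 + 0.074538) = 1 * 1.074538 = 1.074538, which rounds to 1.0745.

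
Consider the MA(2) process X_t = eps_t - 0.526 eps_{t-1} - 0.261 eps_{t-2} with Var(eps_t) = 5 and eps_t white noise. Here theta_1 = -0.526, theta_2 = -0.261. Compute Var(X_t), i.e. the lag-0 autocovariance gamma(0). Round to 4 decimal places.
\gamma(0) = 6.7240

For an MA(q) process X_t = eps_t + sum_i theta_i eps_{t-i} with
Var(eps_t) = sigma^2, the variance is
  gamma(0) = sigma^2 * (1 + sum_i theta_i^2).
  sum_i theta_i^2 = (-0.526)^2 + (-0.261)^2 = 0.276676 + 0.068121 = 0.344797.
  gamma(0) = 5 * (1 + 0.344797) = 5 * 1.344797 = 6.723985, which rounds to 6.7240.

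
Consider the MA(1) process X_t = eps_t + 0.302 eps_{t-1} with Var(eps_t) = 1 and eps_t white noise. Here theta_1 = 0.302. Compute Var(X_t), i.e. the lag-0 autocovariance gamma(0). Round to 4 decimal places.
\gamma(0) = 1.0912

For an MA(q) process X_t = eps_t + sum_i theta_i eps_{t-i} with
Var(eps_t) = sigma^2, the variance is
  gamma(0) = sigma^2 * (1 + sum_i theta_i^2).
  sum_i theta_i^2 = (0.302)^2 = 0.091204.
  gamma(0) = 1 * (1 + 0.091204) = 1 * 1.091204 = 1.091204, which rounds to 1.0912.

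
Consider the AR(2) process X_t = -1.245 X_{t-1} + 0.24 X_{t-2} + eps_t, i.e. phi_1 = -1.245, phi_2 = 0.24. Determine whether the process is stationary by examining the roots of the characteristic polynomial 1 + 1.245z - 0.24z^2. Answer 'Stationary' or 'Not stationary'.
\text{Not stationary}

The AR(p) characteristic polynomial is P(z) = 1 + 1.245z - 0.24z^2.
Stationarity requires all roots to lie outside the unit circle, i.e. |z| > 1 for every root.
Set 1 + (1.245) z + (-0.24) z^2 = 0, i.e. a z^2 + b z + c = 0 with a = -0.24, b = 1.245, c = 1.
Discriminant D = b^2 - 4ac = (1.245)^2 - 4*(-0.24)*1 = 1.550025 - (-0.96) = 2.510025.
D >= 0, so the roots are real: z = (-b +/- sqrt(D)) / (2a) = (-1.245 +/- 1.584306) / (-0.48).
  z_1 = (-1.245 + 1.584306) / (-0.48) = -0.7069,   |z_1| = 0.7069.
  z_2 = (-1.245 - 1.584306) / (-0.48) = 5.8944,   |z_2| = 5.8944.
Moduli of all roots: 0.7069, 5.8944.
All moduli strictly greater than 1? No.
Verdict: Not stationary.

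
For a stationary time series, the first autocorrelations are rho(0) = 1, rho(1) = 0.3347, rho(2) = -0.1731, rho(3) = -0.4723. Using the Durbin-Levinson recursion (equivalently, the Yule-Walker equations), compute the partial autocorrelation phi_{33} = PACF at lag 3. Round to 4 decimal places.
\phi_{33} = -0.3620

The PACF at lag k is phi_{kk}, the last component of the solution
to the Yule-Walker system G_k phi = r_k where
  (G_k)_{ij} = rho(|i - j|), (r_k)_i = rho(i), i,j = 1..k.
Equivalently, Durbin-Levinson gives phi_{kk} iteratively:
  phi_{11} = rho(1)
  phi_{kk} = [rho(k) - sum_{j=1..k-1} phi_{k-1,j} rho(k-j)]
            / [1 - sum_{j=1..k-1} phi_{k-1,j} rho(j)],
  phi_{k,j} = phi_{k-1,j} - phi_{kk} phi_{k-1,k-j},  j = 1..k-1.
Step k = 1:
  phi_11 = rho(1) = 0.3347.
Step k = 2:
  phi_22 = [rho(2) - phi_11 rho(1)] / [1 - phi_11 rho(1)] = [-0.1731 - (0.3347)(0.3347)] / [1 - (0.3347)(0.3347)]
         = -0.28512409 / 0.88797591 = -0.321094.
  Update: phi_21 = phi_11 - phi_22 phi_11 = 0.3347 - (-0.321094)(0.3347) = 0.44217.
Step k = 3:
  phi_33 = [rho(3) - phi_21 rho(2) - phi_22 rho(1)] / [1 - phi_21 rho(1) - phi_22 rho(2)]
    numerator   = -0.4723 - (0.44217)(-0.1731) - (-0.321094)(0.3347) = -0.28829003
    denominator = 1 - (0.44217)(0.3347) - (-0.321094)(-0.1731) = 0.79642416
  phi_33 = -0.28829003 / 0.79642416 = -0.362.
Therefore phi_{33} = -0.3620.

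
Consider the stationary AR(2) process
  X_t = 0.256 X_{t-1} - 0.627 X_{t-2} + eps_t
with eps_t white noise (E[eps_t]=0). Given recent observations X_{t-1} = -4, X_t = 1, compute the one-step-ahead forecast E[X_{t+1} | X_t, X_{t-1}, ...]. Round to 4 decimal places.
E[X_{t+1} \mid \mathcal F_t] = 2.7640

For an AR(p) model X_t = c + sum_i phi_i X_{t-i} + eps_t, the
one-step-ahead conditional mean is
  E[X_{t+1} | X_t, ...] = c + sum_i phi_i X_{t+1-i}.
Substitute known values:
  E[X_{t+1} | ...] = (0.256) * (1) + (-0.627) * (-4)
                   = 2.7640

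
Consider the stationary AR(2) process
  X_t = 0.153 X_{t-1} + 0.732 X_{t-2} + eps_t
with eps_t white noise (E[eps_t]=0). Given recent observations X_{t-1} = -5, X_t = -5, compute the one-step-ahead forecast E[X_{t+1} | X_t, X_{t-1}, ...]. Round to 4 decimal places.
E[X_{t+1} \mid \mathcal F_t] = -4.4250

For an AR(p) model X_t = c + sum_i phi_i X_{t-i} + eps_t, the
one-step-ahead conditional mean is
  E[X_{t+1} | X_t, ...] = c + sum_i phi_i X_{t+1-i}.
Substitute known values:
  E[X_{t+1} | ...] = (0.153) * (-5) + (0.732) * (-5)
                   = -4.4250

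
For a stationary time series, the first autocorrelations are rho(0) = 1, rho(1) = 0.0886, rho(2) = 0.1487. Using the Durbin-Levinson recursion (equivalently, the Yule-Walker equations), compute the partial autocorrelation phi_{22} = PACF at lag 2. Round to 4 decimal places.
\phi_{22} = 0.1420

The PACF at lag k is phi_{kk}, the last component of the solution
to the Yule-Walker system G_k phi = r_k where
  (G_k)_{ij} = rho(|i - j|), (r_k)_i = rho(i), i,j = 1..k.
Equivalently, Durbin-Levinson gives phi_{kk} iteratively:
  phi_{11} = rho(1)
  phi_{kk} = [rho(k) - sum_{j=1..k-1} phi_{k-1,j} rho(k-j)]
            / [1 - sum_{j=1..k-1} phi_{k-1,j} rho(j)],
  phi_{k,j} = phi_{k-1,j} - phi_{kk} phi_{k-1,k-j},  j = 1..k-1.
Step k = 1:
  phi_11 = rho(1) = 0.0886.
Step k = 2:
  phi_22 = [rho(2) - phi_11 rho(1)] / [1 - phi_11 rho(1)] = [0.1487 - (0.0886)(0.0886)] / [1 - (0.0886)(0.0886)]
         = 0.14085004 / 0.99215004 = 0.142.
Therefore phi_{22} = 0.1420.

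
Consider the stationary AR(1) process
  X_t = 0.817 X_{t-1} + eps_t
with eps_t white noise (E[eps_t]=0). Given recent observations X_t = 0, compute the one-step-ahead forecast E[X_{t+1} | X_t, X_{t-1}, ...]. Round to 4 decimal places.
E[X_{t+1} \mid \mathcal F_t] = 0.0000

For an AR(p) model X_t = c + sum_i phi_i X_{t-i} + eps_t, the
one-step-ahead conditional mean is
  E[X_{t+1} | X_t, ...] = c + sum_i phi_i X_{t+1-i}.
Substitute known values:
  E[X_{t+1} | ...] = (0.817) * (0)
                   = 0.0000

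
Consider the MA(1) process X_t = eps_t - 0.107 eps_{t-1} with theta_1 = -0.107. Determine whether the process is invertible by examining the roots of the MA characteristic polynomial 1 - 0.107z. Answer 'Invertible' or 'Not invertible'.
\text{Invertible}

The MA(q) characteristic polynomial is P(z) = 1 - 0.107z.
Invertibility requires all roots to lie outside the unit circle, i.e. |z| > 1 for every root.
This is linear in z: 1 + (-0.107) z = 0  =>  z = -1/(-0.107) = 9.345794,  |z| = 9.345794.
Moduli of all roots: 9.3458.
All moduli strictly greater than 1? Yes.
Verdict: Invertible.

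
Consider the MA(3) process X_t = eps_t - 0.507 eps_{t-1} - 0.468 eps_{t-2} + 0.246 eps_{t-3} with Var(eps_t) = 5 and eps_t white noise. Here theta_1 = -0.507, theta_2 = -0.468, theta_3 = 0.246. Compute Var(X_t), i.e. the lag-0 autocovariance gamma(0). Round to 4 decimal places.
\gamma(0) = 7.6829

For an MA(q) process X_t = eps_t + sum_i theta_i eps_{t-i} with
Var(eps_t) = sigma^2, the variance is
  gamma(0) = sigma^2 * (1 + sum_i theta_i^2).
  sum_i theta_i^2 = (-0.507)^2 + (-0.468)^2 + (0.246)^2 = 0.257049 + 0.219024 + 0.060516 = 0.536589.
  gamma(0) = 5 * (1 + 0.536589) = 5 * 1.536589 = 7.682945, which rounds to 7.6829.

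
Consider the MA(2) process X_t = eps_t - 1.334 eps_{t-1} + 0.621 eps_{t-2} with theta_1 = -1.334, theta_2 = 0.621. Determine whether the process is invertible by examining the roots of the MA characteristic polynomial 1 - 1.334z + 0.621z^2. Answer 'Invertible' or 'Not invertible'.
\text{Invertible}

The MA(q) characteristic polynomial is P(z) = 1 - 1.334z + 0.621z^2.
Invertibility requires all roots to lie outside the unit circle, i.e. |z| > 1 for every root.
Set 1 + (-1.334) z + (0.621) z^2 = 0, i.e. a z^2 + b z + c = 0 with a = 0.621, b = -1.334, c = 1.
Discriminant D = b^2 - 4ac = (-1.334)^2 - 4*(0.621)*1 = 1.779556 - (2.484) = -0.704444.
D < 0, so the roots are the complex-conjugate pair z = (-b +/- i sqrt(-D)) / (2a) = 1.0741 +/- 0.6758i.
For a conjugate pair |z|^2 = z * conj(z) = (product of roots) = c/a = 1/(0.621) = 1.610306, so |z| = sqrt(1.610306) = 1.269 for both roots.
Moduli of all roots: 1.2690, 1.2690.
All moduli strictly greater than 1? Yes.
Verdict: Invertible.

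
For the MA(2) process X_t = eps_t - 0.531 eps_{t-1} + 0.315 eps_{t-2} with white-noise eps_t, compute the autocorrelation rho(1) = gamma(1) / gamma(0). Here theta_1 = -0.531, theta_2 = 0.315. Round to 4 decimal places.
\rho(1) = -0.5056

For an MA(q) process with theta_0 = 1, the autocovariance is
  gamma(k) = sigma^2 * sum_{i=0..q-k} theta_i * theta_{i+k},
and rho(k) = gamma(k) / gamma(0). Sigma^2 cancels.
  numerator   = (1)*(-0.531) + (-0.531)*(0.315) = -0.698265.
  denominator = (1)^2 + (-0.531)^2 + (0.315)^2 = 1.381186.
  rho(1) = -0.698265 / 1.381186 = -0.5056.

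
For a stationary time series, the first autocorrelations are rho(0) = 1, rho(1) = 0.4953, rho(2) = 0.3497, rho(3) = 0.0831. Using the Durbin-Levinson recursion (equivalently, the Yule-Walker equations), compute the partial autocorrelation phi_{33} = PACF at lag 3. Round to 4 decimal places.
\phi_{33} = -0.1819

The PACF at lag k is phi_{kk}, the last component of the solution
to the Yule-Walker system G_k phi = r_k where
  (G_k)_{ij} = rho(|i - j|), (r_k)_i = rho(i), i,j = 1..k.
Equivalently, Durbin-Levinson gives phi_{kk} iteratively:
  phi_{11} = rho(1)
  phi_{kk} = [rho(k) - sum_{j=1..k-1} phi_{k-1,j} rho(k-j)]
            / [1 - sum_{j=1..k-1} phi_{k-1,j} rho(j)],
  phi_{k,j} = phi_{k-1,j} - phi_{kk} phi_{k-1,k-j},  j = 1..k-1.
Step k = 1:
  phi_11 = rho(1) = 0.4953.
Step k = 2:
  phi_22 = [rho(2) - phi_11 rho(1)] / [1 - phi_11 rho(1)] = [0.3497 - (0.4953)(0.4953)] / [1 - (0.4953)(0.4953)]
         = 0.10437791 / 0.75467791 = 0.138308.
  Update: phi_21 = phi_11 - phi_22 phi_11 = 0.4953 - (0.138308)(0.4953) = 0.426796.
Step k = 3:
  phi_33 = [rho(3) - phi_21 rho(2) - phi_22 rho(1)] / [1 - phi_21 rho(1) - phi_22 rho(2)]
    numerator   = 0.0831 - (0.426796)(0.3497) - (0.138308)(0.4953) = -0.1346545
    denominator = 1 - (0.426796)(0.4953) - (0.138308)(0.3497) = 0.74024162
  phi_33 = -0.1346545 / 0.74024162 = -0.1819.
Therefore phi_{33} = -0.1819.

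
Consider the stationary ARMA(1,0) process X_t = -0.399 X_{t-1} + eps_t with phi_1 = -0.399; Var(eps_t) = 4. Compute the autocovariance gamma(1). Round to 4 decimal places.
\gamma(1) = -1.8982

Multiply the model equation by X_{t-k} and take expectations. With theta_0 = psi_0 = 1 and psi_j the MA(infinity) weights, this gives
  gamma(k) - sum_i phi_i gamma(k-i) = c_k,
  c_k = sigma^2 * sum_{j=k..q} theta_j psi_{j-k}   (c_k = 0 for k > q),
using gamma(-m) = gamma(m).
Pure AR (q = 0): c_0 = sigma^2 = 4, c_k = 0 for k >= 1.
Equations for k = 0 and k = 1 (AR order 1):
  gamma(0) = phi_1 gamma(1) + c_0
  gamma(1) = phi_1 gamma(0) + c_1
Substituting the second into the first: gamma(0) (1 - phi_1^2) = c_0 + phi_1 c_1, so
  gamma(0) = c_0 / (1 - phi_1^2) = 4 / (1 - (-0.399)^2) = 4 / 0.840799 = 4.75738.
  gamma(1) = phi_1 gamma(0) = (-0.399)(4.75738) = -1.898194.
Therefore gamma(1) = -1.8982 (to 4 decimal places).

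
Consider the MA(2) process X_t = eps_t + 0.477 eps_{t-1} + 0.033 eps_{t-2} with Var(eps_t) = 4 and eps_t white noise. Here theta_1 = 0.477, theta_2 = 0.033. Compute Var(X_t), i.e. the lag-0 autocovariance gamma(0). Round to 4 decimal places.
\gamma(0) = 4.9145

For an MA(q) process X_t = eps_t + sum_i theta_i eps_{t-i} with
Var(eps_t) = sigma^2, the variance is
  gamma(0) = sigma^2 * (1 + sum_i theta_i^2).
  sum_i theta_i^2 = (0.477)^2 + (0.033)^2 = 0.227529 + 0.001089 = 0.228618.
  gamma(0) = 4 * (1 + 0.228618) = 4 * 1.228618 = 4.914472, which rounds to 4.9145.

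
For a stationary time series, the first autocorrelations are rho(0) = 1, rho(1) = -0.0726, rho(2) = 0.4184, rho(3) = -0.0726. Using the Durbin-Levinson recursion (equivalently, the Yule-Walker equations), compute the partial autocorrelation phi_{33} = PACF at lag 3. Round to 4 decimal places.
\phi_{33} = -0.0300

The PACF at lag k is phi_{kk}, the last component of the solution
to the Yule-Walker system G_k phi = r_k where
  (G_k)_{ij} = rho(|i - j|), (r_k)_i = rho(i), i,j = 1..k.
Equivalently, Durbin-Levinson gives phi_{kk} iteratively:
  phi_{11} = rho(1)
  phi_{kk} = [rho(k) - sum_{j=1..k-1} phi_{k-1,j} rho(k-j)]
            / [1 - sum_{j=1..k-1} phi_{k-1,j} rho(j)],
  phi_{k,j} = phi_{k-1,j} - phi_{kk} phi_{k-1,k-j},  j = 1..k-1.
Step k = 1:
  phi_11 = rho(1) = -0.0726.
Step k = 2:
  phi_22 = [rho(2) - phi_11 rho(1)] / [1 - phi_11 rho(1)] = [0.4184 - (-0.0726)(-0.0726)] / [1 - (-0.0726)(-0.0726)]
         = 0.41312924 / 0.99472924 = 0.415318.
  Update: phi_21 = phi_11 - phi_22 phi_11 = -0.0726 - (0.415318)(-0.0726) = -0.042448.
Step k = 3:
  phi_33 = [rho(3) - phi_21 rho(2) - phi_22 rho(1)] / [1 - phi_21 rho(1) - phi_22 rho(2)]
    numerator   = -0.0726 - (-0.042448)(0.4184) - (0.415318)(-0.0726) = -0.02468769
    denominator = 1 - (-0.042448)(-0.0726) - (0.415318)(0.4184) = 0.82314911
  phi_33 = -0.02468769 / 0.82314911 = -0.03.
Therefore phi_{33} = -0.0300.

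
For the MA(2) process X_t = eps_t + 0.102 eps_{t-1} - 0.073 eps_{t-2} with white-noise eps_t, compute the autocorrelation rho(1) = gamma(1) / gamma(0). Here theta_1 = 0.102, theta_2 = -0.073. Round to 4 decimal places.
\rho(1) = 0.0931

For an MA(q) process with theta_0 = 1, the autocovariance is
  gamma(k) = sigma^2 * sum_{i=0..q-k} theta_i * theta_{i+k},
and rho(k) = gamma(k) / gamma(0). Sigma^2 cancels.
  numerator   = (1)*(0.102) + (0.102)*(-0.073) = 0.094554.
  denominator = (1)^2 + (0.102)^2 + (-0.073)^2 = 1.015733.
  rho(1) = 0.094554 / 1.015733 = 0.0931.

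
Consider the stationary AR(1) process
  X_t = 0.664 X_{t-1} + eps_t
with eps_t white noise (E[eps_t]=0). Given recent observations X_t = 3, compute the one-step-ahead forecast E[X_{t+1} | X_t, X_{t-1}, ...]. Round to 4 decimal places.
E[X_{t+1} \mid \mathcal F_t] = 1.9920

For an AR(p) model X_t = c + sum_i phi_i X_{t-i} + eps_t, the
one-step-ahead conditional mean is
  E[X_{t+1} | X_t, ...] = c + sum_i phi_i X_{t+1-i}.
Substitute known values:
  E[X_{t+1} | ...] = (0.664) * (3)
                   = 1.9920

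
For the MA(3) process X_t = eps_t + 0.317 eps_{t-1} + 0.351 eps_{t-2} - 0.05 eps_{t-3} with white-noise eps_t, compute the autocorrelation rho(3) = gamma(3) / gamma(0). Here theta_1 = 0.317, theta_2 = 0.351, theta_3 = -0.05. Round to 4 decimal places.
\rho(3) = -0.0408

For an MA(q) process with theta_0 = 1, the autocovariance is
  gamma(k) = sigma^2 * sum_{i=0..q-k} theta_i * theta_{i+k},
and rho(k) = gamma(k) / gamma(0). Sigma^2 cancels.
  numerator   = (1)*(-0.05) = -0.05.
  denominator = (1)^2 + (0.317)^2 + (0.351)^2 + (-0.05)^2 = 1.22619.
  rho(3) = -0.05 / 1.22619 = -0.0408.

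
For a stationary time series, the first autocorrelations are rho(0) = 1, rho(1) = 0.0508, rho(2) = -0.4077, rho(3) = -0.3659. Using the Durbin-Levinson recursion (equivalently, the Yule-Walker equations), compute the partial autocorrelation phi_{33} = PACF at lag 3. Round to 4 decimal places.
\phi_{33} = -0.3811

The PACF at lag k is phi_{kk}, the last component of the solution
to the Yule-Walker system G_k phi = r_k where
  (G_k)_{ij} = rho(|i - j|), (r_k)_i = rho(i), i,j = 1..k.
Equivalently, Durbin-Levinson gives phi_{kk} iteratively:
  phi_{11} = rho(1)
  phi_{kk} = [rho(k) - sum_{j=1..k-1} phi_{k-1,j} rho(k-j)]
            / [1 - sum_{j=1..k-1} phi_{k-1,j} rho(j)],
  phi_{k,j} = phi_{k-1,j} - phi_{kk} phi_{k-1,k-j},  j = 1..k-1.
Step k = 1:
  phi_11 = rho(1) = 0.0508.
Step k = 2:
  phi_22 = [rho(2) - phi_11 rho(1)] / [1 - phi_11 rho(1)] = [-0.4077 - (0.0508)(0.0508)] / [1 - (0.0508)(0.0508)]
         = -0.41028064 / 0.99741936 = -0.411342.
  Update: phi_21 = phi_11 - phi_22 phi_11 = 0.0508 - (-0.411342)(0.0508) = 0.071696.
Step k = 3:
  phi_33 = [rho(3) - phi_21 rho(2) - phi_22 rho(1)] / [1 - phi_21 rho(1) - phi_22 rho(2)]
    numerator   = -0.3659 - (0.071696)(-0.4077) - (-0.411342)(0.0508) = -0.31577328
    denominator = 1 - (0.071696)(0.0508) - (-0.411342)(-0.4077) = 0.82865363
  phi_33 = -0.31577328 / 0.82865363 = -0.3811.
Therefore phi_{33} = -0.3811.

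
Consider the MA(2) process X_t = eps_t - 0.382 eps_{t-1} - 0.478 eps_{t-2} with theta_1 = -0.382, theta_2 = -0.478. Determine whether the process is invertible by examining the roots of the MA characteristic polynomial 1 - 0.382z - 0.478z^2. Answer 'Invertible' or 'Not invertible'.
\text{Invertible}

The MA(q) characteristic polynomial is P(z) = 1 - 0.382z - 0.478z^2.
Invertibility requires all roots to lie outside the unit circle, i.e. |z| > 1 for every root.
Set 1 + (-0.382) z + (-0.478) z^2 = 0, i.e. a z^2 + b z + c = 0 with a = -0.478, b = -0.382, c = 1.
Discriminant D = b^2 - 4ac = (-0.382)^2 - 4*(-0.478)*1 = 0.145924 - (-1.912) = 2.057924.
D >= 0, so the roots are real: z = (-b +/- sqrt(D)) / (2a) = (0.382 +/- 1.434547) / (-0.956).
  z_1 = (0.382 + 1.434547) / (-0.956) = -1.9002,   |z_1| = 1.9002.
  z_2 = (0.382 - 1.434547) / (-0.956) = 1.101,   |z_2| = 1.101.
Moduli of all roots: 1.9002, 1.1010.
All moduli strictly greater than 1? Yes.
Verdict: Invertible.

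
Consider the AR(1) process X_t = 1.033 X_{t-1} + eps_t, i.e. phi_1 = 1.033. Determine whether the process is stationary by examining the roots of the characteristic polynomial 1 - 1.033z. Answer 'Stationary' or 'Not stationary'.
\text{Not stationary}

The AR(p) characteristic polynomial is P(z) = 1 - 1.033z.
Stationarity requires all roots to lie outside the unit circle, i.e. |z| > 1 for every root.
This is linear in z: 1 + (-1.033) z = 0  =>  z = -1/(-1.033) = 0.968054,  |z| = 0.968054.
Moduli of all roots: 0.9681.
All moduli strictly greater than 1? No.
Verdict: Not stationary.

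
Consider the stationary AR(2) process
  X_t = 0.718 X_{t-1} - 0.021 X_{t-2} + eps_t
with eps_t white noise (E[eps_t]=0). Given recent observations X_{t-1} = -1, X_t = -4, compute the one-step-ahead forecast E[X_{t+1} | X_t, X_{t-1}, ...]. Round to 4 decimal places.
E[X_{t+1} \mid \mathcal F_t] = -2.8510

For an AR(p) model X_t = c + sum_i phi_i X_{t-i} + eps_t, the
one-step-ahead conditional mean is
  E[X_{t+1} | X_t, ...] = c + sum_i phi_i X_{t+1-i}.
Substitute known values:
  E[X_{t+1} | ...] = (0.718) * (-4) + (-0.021) * (-1)
                   = -2.8510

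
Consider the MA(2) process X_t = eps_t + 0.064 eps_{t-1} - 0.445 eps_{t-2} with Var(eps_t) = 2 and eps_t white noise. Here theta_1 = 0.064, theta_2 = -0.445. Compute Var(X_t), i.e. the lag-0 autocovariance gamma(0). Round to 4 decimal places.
\gamma(0) = 2.4042

For an MA(q) process X_t = eps_t + sum_i theta_i eps_{t-i} with
Var(eps_t) = sigma^2, the variance is
  gamma(0) = sigma^2 * (1 + sum_i theta_i^2).
  sum_i theta_i^2 = (0.064)^2 + (-0.445)^2 = 0.004096 + 0.198025 = 0.202121.
  gamma(0) = 2 * (1 + 0.202121) = 2 * 1.202121 = 2.404242, which rounds to 2.4042.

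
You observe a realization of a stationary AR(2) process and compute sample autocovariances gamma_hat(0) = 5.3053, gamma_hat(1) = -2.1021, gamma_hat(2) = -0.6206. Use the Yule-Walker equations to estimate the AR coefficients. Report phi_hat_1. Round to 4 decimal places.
\hat\phi_{1} = -0.5250

The Yule-Walker equations for an AR(p) process read, in matrix form,
  Gamma_p phi = r_p,   with   (Gamma_p)_{ij} = gamma(|i - j|),
                       (r_p)_i = gamma(i),   i,j = 1..p.
Substitute the sample gammas (Toeplitz matrix and right-hand side of size 2):
  Gamma_p = [[5.3053, -2.1021], [-2.1021, 5.3053]]
  r_p     = [-2.1021, -0.6206]
Written out:
  5.3053 phi_1 - 2.1021 phi_2 = -2.1021
  -2.1021 phi_1 + 5.3053 phi_2 = -0.6206
Solve by Cramer's rule:
  det = gamma(0)^2 - gamma(1)^2 = (5.3053)^2 - (-2.1021)^2 = 28.14620809 - 4.41882441 = 23.72738368
  phi_hat_1 = [gamma(1) gamma(0) - gamma(1) gamma(2)] / det = [(-2.1021)(5.3053) - (-2.1021)(-0.6206)] / 23.72738368 = -12.45683439 / 23.72738368 = -0.525
  phi_hat_2 = [gamma(0) gamma(2) - gamma(1)^2] / det = [(5.3053)(-0.6206) - (-2.1021)^2] / 23.72738368 = -7.71129359 / 23.72738368 = -0.325
So phi_hat = [-0.5250, -0.3250].
Therefore phi_hat_1 = -0.5250.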